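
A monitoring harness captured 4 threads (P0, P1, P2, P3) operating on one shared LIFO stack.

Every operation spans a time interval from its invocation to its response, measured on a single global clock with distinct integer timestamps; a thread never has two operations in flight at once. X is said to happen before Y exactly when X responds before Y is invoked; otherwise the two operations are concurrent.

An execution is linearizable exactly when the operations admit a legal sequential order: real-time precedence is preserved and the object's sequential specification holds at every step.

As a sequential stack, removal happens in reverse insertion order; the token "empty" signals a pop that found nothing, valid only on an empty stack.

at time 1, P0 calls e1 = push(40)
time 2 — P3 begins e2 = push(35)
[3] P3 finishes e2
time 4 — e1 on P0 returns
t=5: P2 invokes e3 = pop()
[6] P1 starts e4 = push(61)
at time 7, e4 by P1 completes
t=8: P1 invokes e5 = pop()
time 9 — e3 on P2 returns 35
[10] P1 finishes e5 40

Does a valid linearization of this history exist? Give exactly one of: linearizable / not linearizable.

not linearizable

prefix check: 1..9 passes, 1..10 fails once e5's time-10 response joins
every one of the 6 real-time-consistent orders over 5 completed LIFO stack ops fails the sequential spec
sample order e1, e2, e3, e4, e5 stalls at step 5 — e5 pop() → 40 has no legal effect
sample order e1, e2, e4, e3, e5 stalls at step 4 — e3 pop() → 35 has no legal effect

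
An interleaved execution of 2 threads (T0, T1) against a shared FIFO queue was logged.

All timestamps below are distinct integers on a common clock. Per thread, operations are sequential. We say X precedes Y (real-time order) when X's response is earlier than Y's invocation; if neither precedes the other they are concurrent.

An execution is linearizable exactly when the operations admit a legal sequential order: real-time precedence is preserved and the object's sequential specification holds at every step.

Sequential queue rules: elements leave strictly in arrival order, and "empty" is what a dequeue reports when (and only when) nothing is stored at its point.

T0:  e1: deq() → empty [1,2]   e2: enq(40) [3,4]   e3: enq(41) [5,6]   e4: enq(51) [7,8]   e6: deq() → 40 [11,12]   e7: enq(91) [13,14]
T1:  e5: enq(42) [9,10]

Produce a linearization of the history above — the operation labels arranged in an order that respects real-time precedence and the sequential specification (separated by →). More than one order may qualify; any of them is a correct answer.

e1 → e2 → e3 → e4 → e5 → e6 → e7

after step 1 (e1 deq() → empty): queue <>
after step 2 (e2 enq(40)): queue <40>
after step 3 (e3 enq(41)): queue <40,41>
after step 4 (e4 enq(51)): queue <40,41,51>
after step 5 (e5 enq(42)): queue <40,41,51,42>
after step 6 (e6 deq() → 40): queue <41,51,42>
after step 7 (e7 enq(91)): queue <41,51,42,91>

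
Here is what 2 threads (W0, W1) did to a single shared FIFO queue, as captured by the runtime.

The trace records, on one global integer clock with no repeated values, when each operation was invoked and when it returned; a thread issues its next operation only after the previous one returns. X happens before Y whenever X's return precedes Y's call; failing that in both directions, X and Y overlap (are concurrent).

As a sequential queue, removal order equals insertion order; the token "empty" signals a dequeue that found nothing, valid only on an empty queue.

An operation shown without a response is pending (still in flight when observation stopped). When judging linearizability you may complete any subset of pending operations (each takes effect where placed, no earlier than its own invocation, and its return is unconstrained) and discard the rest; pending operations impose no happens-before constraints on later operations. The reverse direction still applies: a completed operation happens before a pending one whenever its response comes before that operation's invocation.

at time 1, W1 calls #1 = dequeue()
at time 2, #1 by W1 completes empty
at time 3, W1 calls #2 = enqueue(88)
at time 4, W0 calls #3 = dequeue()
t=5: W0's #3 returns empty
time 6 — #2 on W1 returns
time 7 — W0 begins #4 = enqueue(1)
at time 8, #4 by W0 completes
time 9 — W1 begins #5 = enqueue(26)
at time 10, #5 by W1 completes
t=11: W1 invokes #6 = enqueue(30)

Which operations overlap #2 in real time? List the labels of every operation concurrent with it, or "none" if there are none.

#2 runs from 3 to 6; window-overlapping ops are concurrent
#1 [1,2]: before
#3 [4,5]: concurrent
#4 [7,8]: after
#5 [9,10]: after
#6 [11,…): after

#3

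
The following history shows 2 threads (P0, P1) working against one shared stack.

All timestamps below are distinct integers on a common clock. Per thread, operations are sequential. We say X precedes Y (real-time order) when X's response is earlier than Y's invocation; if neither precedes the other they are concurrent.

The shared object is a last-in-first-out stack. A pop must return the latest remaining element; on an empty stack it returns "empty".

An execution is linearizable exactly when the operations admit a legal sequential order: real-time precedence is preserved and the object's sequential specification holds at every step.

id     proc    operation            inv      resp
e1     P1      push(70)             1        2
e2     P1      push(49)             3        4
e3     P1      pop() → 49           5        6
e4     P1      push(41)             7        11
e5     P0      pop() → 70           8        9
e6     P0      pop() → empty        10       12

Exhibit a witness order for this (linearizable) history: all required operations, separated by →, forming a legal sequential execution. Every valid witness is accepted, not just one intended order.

step 1: e1 push(70) — stack <70>
step 2: e2 push(49) — stack <70,49>
step 3: e3 pop() → 49 — stack <70>
step 4: e5 pop() → 70 — stack <>
step 5: e6 pop() → empty — stack <>
step 6: e4 push(41) — stack <41>

e1 → e2 → e3 → e5 → e6 → e4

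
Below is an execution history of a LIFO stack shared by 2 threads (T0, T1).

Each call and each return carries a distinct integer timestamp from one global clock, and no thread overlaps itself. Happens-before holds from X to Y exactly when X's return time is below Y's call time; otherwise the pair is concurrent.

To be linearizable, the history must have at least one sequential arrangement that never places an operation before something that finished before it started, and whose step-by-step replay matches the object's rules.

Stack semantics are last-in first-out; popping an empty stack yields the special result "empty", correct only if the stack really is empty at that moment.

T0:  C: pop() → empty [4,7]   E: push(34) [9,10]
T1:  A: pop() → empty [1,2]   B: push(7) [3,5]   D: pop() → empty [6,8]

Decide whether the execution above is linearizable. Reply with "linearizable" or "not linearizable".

not linearizable

already the first 8 events (up to D's response at time 8) admit no linearization; the first 7 still do
all 3 real-time-respecting orders fail — 4 completed LIFO stack operations, no legal replay
e.g. A, B, C, D: illegal at step 3, since C pop() → empty cannot apply there
e.g. A, B, D, C: illegal at step 3, since D pop() → empty cannot apply there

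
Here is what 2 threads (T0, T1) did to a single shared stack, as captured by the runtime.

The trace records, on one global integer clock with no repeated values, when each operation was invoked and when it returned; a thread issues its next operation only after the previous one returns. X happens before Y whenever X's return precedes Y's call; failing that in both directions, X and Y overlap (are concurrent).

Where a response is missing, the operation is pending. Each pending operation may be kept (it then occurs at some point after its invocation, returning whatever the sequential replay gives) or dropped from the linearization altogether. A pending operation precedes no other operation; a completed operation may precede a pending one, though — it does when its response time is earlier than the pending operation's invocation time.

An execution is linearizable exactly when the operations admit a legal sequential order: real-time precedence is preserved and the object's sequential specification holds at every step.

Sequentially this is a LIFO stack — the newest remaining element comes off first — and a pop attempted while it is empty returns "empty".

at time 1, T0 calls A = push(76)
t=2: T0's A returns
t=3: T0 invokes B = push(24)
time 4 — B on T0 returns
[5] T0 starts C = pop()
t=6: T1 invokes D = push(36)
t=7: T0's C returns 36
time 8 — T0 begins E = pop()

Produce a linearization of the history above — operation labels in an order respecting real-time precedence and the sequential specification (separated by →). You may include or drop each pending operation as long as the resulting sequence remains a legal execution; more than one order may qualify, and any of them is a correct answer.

1. A push(76), leaving stack <76>
2. B push(24), leaving stack <76,24>
3. D push(36) (pending, included), leaving stack <76,24,36>
4. C pop() → 36, leaving stack <76,24>

A → B → D → C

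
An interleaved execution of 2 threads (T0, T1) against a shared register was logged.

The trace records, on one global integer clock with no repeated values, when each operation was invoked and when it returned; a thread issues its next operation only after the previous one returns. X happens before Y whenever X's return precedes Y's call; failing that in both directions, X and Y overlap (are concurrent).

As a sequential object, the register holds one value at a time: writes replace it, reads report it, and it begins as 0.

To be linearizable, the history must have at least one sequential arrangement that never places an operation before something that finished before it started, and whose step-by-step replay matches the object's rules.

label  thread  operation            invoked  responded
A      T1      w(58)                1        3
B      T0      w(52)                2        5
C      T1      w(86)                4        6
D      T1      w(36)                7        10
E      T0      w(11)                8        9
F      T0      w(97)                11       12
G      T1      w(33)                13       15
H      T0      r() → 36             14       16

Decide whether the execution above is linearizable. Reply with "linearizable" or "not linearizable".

prefix check: 1..15 passes, 1..16 fails once H's time-16 response joins
checked exhaustively: 12 real-time-consistent orders of 8 completed operations, zero legal register replays
e.g. A, B, C, D, E, F, G, H: illegal at step 8, since H r() → 36 cannot apply there
e.g. A, B, C, D, E, F, H, G: illegal at step 7, since H r() → 36 cannot apply there

not linearizable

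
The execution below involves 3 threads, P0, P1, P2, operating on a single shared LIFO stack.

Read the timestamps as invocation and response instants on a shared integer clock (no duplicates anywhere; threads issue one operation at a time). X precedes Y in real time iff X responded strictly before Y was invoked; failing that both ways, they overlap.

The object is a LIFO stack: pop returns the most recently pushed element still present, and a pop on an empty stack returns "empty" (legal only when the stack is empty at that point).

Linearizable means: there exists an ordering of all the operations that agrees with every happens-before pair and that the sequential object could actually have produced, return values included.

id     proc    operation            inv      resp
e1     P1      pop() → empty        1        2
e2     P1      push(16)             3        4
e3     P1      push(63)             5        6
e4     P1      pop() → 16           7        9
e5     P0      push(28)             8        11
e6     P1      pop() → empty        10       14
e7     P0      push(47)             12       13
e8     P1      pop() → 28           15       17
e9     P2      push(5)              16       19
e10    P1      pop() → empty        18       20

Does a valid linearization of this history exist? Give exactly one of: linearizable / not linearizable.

cut after 8 events: linearizable; cut after 9 events (e4 responds, time 9): not linearizable
the completed operations (4 total) allow one real-time order; the LIFO stack replay rejects it
include/drop combinations of the 1 pending operation (e5) were all tried; none helps
e.g. e1, e2, e3, e4 (pending dropped): illegal at step 4, since e4 pop() → 16 cannot apply there

not linearizable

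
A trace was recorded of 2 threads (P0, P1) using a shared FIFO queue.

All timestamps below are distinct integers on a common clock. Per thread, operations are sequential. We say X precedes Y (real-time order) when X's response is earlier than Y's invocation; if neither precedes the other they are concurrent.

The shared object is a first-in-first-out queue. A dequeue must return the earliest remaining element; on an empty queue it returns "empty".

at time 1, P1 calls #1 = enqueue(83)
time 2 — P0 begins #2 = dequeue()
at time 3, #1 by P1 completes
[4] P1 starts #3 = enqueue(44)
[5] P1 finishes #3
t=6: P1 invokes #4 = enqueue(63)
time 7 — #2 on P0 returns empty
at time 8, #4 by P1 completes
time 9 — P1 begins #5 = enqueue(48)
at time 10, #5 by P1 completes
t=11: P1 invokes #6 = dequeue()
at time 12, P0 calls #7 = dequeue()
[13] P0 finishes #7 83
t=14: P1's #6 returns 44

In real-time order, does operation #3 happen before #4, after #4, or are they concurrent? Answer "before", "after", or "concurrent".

#3 spans [4,5], #4 spans [6,8]
resp(#3)=5 < inv(#4)=6

before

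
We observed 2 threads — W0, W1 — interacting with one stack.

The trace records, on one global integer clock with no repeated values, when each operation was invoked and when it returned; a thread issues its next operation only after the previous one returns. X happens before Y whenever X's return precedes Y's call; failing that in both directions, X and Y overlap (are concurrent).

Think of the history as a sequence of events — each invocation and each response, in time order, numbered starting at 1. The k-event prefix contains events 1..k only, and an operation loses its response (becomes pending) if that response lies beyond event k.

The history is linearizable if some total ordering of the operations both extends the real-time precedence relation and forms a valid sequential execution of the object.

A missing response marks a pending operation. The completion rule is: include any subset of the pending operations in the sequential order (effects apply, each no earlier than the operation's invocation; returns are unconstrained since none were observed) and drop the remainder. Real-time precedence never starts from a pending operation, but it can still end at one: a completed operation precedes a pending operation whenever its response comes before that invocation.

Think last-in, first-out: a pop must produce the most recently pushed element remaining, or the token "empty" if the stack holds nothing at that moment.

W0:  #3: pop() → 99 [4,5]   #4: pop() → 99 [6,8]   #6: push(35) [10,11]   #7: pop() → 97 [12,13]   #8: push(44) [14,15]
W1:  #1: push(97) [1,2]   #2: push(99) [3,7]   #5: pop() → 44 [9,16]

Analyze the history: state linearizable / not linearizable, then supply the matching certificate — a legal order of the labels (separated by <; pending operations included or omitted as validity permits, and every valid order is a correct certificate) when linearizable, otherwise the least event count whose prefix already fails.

through event 7 a valid linearization exists; event 8 (#4 responding at time 8) ends that
real-time-consistent orders of the 4 completed operations: 3 — all fail the stack replay
sample order #1, #2, #3, #4 stalls at step 4 — #4 pop() → 99 has no legal effect
sample order #1, #3, #2, #4 stalls at step 2 — #3 pop() → 99 has no legal effect

not linearizable — minimal violating prefix: 8 events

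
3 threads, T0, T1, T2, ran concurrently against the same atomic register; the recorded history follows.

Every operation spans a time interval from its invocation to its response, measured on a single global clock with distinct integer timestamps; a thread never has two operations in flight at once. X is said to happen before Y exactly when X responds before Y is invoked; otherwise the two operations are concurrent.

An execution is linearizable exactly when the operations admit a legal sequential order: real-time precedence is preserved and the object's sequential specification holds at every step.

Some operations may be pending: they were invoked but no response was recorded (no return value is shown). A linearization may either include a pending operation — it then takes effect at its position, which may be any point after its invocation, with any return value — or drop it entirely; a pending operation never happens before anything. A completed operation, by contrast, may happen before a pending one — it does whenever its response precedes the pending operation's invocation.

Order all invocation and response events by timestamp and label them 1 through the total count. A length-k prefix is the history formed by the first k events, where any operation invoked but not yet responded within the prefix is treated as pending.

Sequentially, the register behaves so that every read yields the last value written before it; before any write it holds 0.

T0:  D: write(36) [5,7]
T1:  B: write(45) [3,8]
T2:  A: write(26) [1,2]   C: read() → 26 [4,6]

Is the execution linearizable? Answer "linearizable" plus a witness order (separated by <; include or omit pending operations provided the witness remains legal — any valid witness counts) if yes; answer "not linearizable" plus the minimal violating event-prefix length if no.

linearizable — witness: A < C < B < D

after step 1 (A write(26)): value 26
after step 2 (C read() → 26): value 26
after step 3 (B write(45)): value 45
after step 4 (D write(36)): value 36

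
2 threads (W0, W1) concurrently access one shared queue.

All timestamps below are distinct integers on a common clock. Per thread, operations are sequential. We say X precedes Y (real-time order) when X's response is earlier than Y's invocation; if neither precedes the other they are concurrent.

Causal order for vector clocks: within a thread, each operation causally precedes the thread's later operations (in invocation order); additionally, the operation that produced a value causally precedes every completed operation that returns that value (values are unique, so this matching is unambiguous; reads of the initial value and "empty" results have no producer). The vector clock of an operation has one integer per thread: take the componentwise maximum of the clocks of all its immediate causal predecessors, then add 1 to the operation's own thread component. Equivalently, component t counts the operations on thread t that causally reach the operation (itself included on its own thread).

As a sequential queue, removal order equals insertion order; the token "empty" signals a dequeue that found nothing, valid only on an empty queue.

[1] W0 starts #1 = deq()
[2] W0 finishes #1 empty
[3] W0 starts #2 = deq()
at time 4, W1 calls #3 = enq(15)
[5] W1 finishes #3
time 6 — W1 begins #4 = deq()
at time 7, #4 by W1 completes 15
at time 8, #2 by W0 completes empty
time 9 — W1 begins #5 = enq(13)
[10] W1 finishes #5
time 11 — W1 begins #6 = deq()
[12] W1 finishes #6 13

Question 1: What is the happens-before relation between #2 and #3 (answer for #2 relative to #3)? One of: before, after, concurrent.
Answer: concurrent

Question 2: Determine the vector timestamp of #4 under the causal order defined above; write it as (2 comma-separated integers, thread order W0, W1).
Answer: (0, 2)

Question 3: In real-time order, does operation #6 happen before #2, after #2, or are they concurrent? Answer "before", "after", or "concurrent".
Answer: after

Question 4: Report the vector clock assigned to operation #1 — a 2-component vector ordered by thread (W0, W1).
Answer: (1, 0)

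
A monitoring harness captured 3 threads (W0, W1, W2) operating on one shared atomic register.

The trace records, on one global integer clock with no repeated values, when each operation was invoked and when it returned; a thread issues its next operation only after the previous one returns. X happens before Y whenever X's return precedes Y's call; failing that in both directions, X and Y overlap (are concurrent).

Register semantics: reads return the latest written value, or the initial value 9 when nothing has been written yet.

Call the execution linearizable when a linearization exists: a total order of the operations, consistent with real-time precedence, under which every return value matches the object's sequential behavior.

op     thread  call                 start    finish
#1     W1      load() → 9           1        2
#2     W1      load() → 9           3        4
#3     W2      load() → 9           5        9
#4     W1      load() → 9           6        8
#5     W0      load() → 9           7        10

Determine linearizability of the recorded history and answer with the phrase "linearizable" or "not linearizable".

linearizable

witness order: #1, #2, #3, #4, #5
1. #1 load() → 9, leaving value 9
2. #2 load() → 9, leaving value 9
3. #3 load() → 9, leaving value 9
4. #4 load() → 9, leaving value 9
5. #5 load() → 9, leaving value 9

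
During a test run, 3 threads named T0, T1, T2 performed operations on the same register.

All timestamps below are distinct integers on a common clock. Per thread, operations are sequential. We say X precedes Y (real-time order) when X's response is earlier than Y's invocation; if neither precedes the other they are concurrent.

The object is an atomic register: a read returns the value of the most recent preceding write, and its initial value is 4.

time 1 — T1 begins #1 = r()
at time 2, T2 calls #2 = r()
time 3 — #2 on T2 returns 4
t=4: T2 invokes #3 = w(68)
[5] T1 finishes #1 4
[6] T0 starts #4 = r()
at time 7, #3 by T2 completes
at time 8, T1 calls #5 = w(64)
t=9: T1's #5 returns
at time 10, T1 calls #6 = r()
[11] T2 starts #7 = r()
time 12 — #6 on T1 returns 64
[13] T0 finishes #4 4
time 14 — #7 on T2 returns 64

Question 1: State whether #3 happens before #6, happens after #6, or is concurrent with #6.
before

#3 spans [4,7], #6 spans [10,12]
resp(#3)=7 < inv(#6)=10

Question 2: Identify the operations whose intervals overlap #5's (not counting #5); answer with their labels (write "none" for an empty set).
#4

#5 spans [8,9]: anything still running between times 8 and 9 counts as concurrent
#1 [1,5]: before
#2 [2,3]: before
#3 [4,7]: before
#4 [6,13]: concurrent
#6 [10,12]: after
#7 [11,14]: after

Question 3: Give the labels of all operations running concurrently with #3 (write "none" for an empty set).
#1, #4

overlap test against #3 [4,7]: concurrent iff the interval meets 4..7
#1 [1,5]: concurrent
#2 [2,3]: before
#4 [6,13]: concurrent
#5 [8,9]: after
#6 [10,12]: after
#7 [11,14]: after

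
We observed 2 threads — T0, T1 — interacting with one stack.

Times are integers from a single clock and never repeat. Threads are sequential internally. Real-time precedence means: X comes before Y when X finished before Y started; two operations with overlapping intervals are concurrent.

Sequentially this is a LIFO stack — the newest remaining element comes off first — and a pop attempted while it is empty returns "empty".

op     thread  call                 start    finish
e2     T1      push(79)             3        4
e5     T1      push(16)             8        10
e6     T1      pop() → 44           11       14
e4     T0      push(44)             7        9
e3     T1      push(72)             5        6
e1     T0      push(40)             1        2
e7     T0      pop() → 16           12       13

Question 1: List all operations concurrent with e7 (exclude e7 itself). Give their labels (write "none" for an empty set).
e7 spans [12,13]; an op avoiding the whole window 12..13 is ordered, any other is concurrent
e1 [1,2]: before
e2 [3,4]: before
e3 [5,6]: before
e4 [7,9]: before
e5 [8,10]: before
e6 [11,14]: concurrent

e6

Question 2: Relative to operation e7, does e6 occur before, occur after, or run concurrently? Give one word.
e6 spans [11,14], e7 spans [12,13]
the intervals overlap in both directions

concurrent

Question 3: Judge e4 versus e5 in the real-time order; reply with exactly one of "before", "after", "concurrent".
e4 spans [7,9], e5 spans [8,10]
the intervals overlap in both directions

concurrent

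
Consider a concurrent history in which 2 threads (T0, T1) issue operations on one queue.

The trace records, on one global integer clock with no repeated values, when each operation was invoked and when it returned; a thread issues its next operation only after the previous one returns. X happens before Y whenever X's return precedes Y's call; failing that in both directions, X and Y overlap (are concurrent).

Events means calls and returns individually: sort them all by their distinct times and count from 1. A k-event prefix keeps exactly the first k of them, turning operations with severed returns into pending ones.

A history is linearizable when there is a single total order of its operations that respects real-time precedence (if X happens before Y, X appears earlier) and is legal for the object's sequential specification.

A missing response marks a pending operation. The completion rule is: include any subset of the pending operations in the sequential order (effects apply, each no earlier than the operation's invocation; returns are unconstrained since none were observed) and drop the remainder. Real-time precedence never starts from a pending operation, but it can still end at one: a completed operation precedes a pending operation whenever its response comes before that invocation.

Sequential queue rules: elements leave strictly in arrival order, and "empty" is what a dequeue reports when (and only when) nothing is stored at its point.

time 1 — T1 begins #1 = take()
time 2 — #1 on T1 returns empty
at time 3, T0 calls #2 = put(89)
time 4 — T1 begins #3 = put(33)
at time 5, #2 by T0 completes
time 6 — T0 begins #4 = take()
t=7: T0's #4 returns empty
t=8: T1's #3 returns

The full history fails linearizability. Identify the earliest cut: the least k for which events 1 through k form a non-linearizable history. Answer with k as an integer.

7

events 1..6 are linearizable, e.g. via #1, #2:
step 1: #1 take() → empty — queue <>
step 2: #2 put(89) — queue <89>
adding event 7 (#4 responds at 7) leaves no legal real-time order
every completion of the 1 pending operation (#3) was checked; none linearizes
one such order, #1, #2, #4 (pending dropped), breaks at step 3 where #4 take() → empty is illegal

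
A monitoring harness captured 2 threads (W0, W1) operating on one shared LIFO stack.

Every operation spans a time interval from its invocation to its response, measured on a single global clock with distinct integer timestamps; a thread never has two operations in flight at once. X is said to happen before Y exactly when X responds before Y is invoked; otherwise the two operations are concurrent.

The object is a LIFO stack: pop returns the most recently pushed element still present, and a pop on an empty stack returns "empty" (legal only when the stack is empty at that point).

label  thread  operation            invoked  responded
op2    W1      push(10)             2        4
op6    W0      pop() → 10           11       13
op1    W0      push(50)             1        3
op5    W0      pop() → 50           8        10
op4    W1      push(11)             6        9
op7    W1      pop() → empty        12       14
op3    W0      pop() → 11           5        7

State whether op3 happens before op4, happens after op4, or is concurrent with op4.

op3 spans [5,7], op4 spans [6,9]
the intervals overlap in both directions

concurrent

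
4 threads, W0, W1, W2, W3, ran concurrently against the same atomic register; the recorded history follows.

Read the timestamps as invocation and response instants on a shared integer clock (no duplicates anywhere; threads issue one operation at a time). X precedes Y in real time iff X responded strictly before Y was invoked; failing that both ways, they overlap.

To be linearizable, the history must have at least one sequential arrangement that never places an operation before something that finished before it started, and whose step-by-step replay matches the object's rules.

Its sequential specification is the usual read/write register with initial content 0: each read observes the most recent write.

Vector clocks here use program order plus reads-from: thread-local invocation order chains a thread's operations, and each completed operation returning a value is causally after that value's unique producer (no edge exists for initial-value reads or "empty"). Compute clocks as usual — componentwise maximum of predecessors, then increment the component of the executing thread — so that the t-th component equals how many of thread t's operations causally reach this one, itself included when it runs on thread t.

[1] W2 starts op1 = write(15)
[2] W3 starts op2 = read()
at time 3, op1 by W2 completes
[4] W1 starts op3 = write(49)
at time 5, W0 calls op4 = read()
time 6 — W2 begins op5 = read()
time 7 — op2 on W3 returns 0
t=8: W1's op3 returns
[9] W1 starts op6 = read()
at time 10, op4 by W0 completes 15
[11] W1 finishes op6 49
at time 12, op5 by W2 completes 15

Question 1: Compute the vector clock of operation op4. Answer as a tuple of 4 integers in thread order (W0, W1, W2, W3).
(1, 0, 1, 0)

invoked at 2, op2 has no predecessors; its own W3 bump gives (0, 0, 0, 1)
invoked at 1, op1 has no predecessors; its own W2 bump gives (0, 0, 1, 0)
invoked at 4, op3 has no predecessors; its own W1 bump gives (0, 1, 0, 0)
op5, invoked 6, takes VC(op1)=(0, 0, 1, 0) under max, adds 1 for W2 → (0, 0, 2, 0)
op6, invoked 9, takes VC(op3)=(0, 1, 0, 0) under max, adds 1 for W1 → (0, 2, 0, 0)
op4, invoked 5, takes VC(op1)=(0, 0, 1, 0) under max, adds 1 for W0 → (1, 0, 1, 0)
target: VC(op4) = (1, 0, 1, 0)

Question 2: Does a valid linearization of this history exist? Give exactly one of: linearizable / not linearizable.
linearizable

one valid linearization: op2, op1, op4, op5, op3, op6
step 1: op2 read() → 0 — value 0
step 2: op1 write(15) — value 15
step 3: op4 read() → 15 — value 15
step 4: op5 read() → 15 — value 15
step 5: op3 write(49) — value 49
step 6: op6 read() → 49 — value 49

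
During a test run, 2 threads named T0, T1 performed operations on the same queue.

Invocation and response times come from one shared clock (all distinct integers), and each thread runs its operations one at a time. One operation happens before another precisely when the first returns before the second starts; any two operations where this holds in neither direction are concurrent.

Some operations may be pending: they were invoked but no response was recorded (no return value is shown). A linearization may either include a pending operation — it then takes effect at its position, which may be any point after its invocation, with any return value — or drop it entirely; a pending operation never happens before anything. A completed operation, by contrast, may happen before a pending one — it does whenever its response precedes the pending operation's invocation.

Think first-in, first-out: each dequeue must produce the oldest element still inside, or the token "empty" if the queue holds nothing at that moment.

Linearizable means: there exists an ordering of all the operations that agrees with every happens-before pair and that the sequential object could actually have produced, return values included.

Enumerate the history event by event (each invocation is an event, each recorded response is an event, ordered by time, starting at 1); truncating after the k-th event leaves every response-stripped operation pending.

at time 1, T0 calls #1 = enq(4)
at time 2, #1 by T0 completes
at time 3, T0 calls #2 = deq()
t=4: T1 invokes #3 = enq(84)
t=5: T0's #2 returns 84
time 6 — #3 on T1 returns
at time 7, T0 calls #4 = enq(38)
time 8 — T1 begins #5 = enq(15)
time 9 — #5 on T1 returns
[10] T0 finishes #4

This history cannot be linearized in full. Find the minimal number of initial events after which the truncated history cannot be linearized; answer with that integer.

one valid order for events 1..4 is #1:
1. #1 enq(4), leaving queue <4>
adding event 5 (#2 responds at 5) leaves no legal real-time order
no completion choice of the 1 pending operation (#3) rescues it — every subset was tried
one such order, #1, #2 (pending dropped), breaks at step 2 where #2 deq() → 84 is illegal

5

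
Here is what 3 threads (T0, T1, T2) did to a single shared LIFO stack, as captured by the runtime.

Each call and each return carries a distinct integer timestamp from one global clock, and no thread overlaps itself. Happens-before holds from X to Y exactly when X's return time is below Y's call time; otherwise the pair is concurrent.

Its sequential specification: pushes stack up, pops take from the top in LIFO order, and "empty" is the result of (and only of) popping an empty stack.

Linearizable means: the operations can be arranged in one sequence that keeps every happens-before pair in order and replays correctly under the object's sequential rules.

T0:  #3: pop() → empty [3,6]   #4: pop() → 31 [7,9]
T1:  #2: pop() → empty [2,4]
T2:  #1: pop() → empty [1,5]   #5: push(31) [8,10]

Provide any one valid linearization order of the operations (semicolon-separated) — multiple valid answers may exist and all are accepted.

after step 1 (#1 pop() → empty): stack <>
after step 2 (#2 pop() → empty): stack <>
after step 3 (#3 pop() → empty): stack <>
after step 4 (#5 push(31)): stack <31>
after step 5 (#4 pop() → 31): stack <>

#1; #2; #3; #5; #4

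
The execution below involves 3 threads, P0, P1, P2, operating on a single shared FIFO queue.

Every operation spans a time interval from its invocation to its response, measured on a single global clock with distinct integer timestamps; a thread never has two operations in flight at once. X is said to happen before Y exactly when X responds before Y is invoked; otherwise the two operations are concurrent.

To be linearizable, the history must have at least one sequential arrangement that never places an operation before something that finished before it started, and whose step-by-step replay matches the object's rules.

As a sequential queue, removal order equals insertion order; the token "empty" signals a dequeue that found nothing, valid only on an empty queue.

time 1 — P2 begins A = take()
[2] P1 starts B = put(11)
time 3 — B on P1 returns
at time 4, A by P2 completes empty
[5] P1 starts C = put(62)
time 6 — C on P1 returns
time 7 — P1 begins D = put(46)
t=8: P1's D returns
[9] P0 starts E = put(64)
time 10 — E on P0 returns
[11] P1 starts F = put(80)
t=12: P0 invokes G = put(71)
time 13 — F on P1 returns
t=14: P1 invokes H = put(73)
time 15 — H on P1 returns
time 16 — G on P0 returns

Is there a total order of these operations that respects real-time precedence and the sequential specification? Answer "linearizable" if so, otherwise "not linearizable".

linearizable

one valid linearization: A, B, C, D, E, F, G, H
step 1: A take() → empty — queue <>
step 2: B put(11) — queue <11>
step 3: C put(62) — queue <11,62>
step 4: D put(46) — queue <11,62,46>
step 5: E put(64) — queue <11,62,46,64>
step 6: F put(80) — queue <11,62,46,64,80>
step 7: G put(71) — queue <11,62,46,64,80,71>
step 8: H put(73) — queue <11,62,46,64,80,71,73>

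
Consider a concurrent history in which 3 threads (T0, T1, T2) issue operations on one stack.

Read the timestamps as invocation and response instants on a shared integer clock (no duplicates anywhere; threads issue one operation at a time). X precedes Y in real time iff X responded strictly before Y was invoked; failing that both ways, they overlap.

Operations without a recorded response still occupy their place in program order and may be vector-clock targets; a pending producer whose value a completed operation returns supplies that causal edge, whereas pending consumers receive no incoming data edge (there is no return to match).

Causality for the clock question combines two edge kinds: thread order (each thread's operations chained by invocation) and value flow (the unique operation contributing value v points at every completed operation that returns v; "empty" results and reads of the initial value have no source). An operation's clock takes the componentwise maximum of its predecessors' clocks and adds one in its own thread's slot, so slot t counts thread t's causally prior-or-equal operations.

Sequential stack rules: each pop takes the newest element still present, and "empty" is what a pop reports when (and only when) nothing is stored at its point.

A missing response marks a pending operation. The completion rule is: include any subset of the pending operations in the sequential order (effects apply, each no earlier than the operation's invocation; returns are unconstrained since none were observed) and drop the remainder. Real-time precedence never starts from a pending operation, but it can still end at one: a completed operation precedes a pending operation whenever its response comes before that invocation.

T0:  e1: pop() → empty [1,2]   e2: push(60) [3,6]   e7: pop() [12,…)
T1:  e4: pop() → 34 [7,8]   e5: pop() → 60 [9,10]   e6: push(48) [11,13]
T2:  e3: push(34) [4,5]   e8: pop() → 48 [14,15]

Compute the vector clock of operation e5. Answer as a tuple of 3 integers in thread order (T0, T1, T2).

no predecessors for e3 (invoked 4): T2 increments from zero → (0, 0, 1)
no predecessors for e1 (invoked 1): T0 increments from zero → (1, 0, 0)
merge at e4 (invoked 7): VC(e3)=(0, 0, 1), own-thread bump on T1 → (0, 1, 1)
merge at e2 (invoked 3): VC(e1)=(1, 0, 0), own-thread bump on T0 → (2, 0, 0)
merge at e7 (invoked 12): VC(e2)=(2, 0, 0), own-thread bump on T0 → (3, 0, 0)
merge at e5 (invoked 9): VC(e2)=(2, 0, 0), VC(e4)=(0, 1, 1), own-thread bump on T1 → (2, 2, 1)
merge at e6 (invoked 11): VC(e5)=(2, 2, 1), own-thread bump on T1 → (2, 3, 1)
merge at e8 (invoked 14): VC(e3)=(0, 0, 1), VC(e6)=(2, 3, 1), own-thread bump on T2 → (2, 3, 2)
target: VC(e5) = (2, 2, 1)

(2, 2, 1)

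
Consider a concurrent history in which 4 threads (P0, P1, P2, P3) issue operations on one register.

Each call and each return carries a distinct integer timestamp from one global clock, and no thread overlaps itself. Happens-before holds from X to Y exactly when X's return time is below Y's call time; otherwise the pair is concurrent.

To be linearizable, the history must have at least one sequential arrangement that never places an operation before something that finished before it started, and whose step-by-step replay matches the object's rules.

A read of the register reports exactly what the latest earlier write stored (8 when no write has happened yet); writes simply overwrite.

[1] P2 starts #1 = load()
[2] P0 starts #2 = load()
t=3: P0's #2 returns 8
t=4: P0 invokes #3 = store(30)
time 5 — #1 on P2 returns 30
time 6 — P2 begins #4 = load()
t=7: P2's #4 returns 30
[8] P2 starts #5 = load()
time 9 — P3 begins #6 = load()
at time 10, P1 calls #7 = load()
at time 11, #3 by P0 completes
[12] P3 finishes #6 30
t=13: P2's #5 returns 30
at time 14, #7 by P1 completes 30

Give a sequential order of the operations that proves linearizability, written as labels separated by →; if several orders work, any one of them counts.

after step 1 (#2 load() → 8): value 8
after step 2 (#3 store(30)): value 30
after step 3 (#1 load() → 30): value 30
after step 4 (#4 load() → 30): value 30
after step 5 (#5 load() → 30): value 30
after step 6 (#6 load() → 30): value 30
after step 7 (#7 load() → 30): value 30

#2 → #3 → #1 → #4 → #5 → #6 → #7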